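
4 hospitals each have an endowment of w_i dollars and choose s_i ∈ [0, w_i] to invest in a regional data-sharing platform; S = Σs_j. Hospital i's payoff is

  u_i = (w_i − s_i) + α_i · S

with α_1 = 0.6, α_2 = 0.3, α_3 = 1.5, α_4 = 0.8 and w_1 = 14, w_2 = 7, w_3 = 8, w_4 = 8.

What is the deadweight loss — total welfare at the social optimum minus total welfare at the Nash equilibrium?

63.8

∂u_i/∂s_i = α_i − 1, so hospital i contributes w_i if α_i > 1, else 0.
α_i > 1 for i ∈ {3}; NE contributions (0, 0, 8, 0), S = 8.
W^NE = Σw_i − S^NE + (Σα_i)·S^NE = 37 + 2.2·8 = 54.6.
Planner: ∂(Σu_j)/∂s_i = Σα_j − 1 = 2.2 > 0, so everyone contributes w_i; S^SO = 37, W^SO = 37 + 2.2·37 = 118.4.
Deadweight loss = 63.8.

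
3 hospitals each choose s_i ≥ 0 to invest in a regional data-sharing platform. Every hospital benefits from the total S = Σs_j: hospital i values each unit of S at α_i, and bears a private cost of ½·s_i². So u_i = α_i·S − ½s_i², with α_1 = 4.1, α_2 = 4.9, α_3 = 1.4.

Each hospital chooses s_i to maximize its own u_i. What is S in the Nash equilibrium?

Hospital i's FOC: ∂u_i/∂s_i = α_i − s_i = 0, so s_i* = α_i.
NE contributions = (4.1, 4.9, 1.4); S = 10.4.

10.4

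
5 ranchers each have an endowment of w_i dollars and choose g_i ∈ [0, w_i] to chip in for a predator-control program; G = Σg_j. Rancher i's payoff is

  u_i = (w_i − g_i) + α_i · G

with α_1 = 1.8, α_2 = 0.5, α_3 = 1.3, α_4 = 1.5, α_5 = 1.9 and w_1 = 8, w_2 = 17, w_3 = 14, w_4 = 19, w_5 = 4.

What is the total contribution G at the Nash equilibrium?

45

∂u_i/∂g_i = α_i − 1, so rancher i contributes w_i if α_i > 1, else 0.
α_i > 1 for i ∈ {1, 3, 4, 5}; NE contributions (8, 0, 14, 19, 4), G = 45.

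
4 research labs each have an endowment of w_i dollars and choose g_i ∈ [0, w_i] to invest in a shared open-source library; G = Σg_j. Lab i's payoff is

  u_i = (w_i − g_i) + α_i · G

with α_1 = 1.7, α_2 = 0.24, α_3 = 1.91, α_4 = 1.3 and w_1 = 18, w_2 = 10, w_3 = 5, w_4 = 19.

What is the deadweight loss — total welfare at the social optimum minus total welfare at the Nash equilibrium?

∂u_i/∂g_i = α_i − 1, so lab i contributes w_i if α_i > 1, else 0.
α_i > 1 for i ∈ {1, 3, 4}; NE contributions (18, 0, 5, 19), G = 42.
W^NE = Σw_i − G^NE + (Σα_i)·G^NE = 52 + 4.15·42 = 226.3.
Planner: ∂(Σu_j)/∂g_i = Σα_j − 1 = 4.15 > 0, so everyone contributes w_i; G^SO = 52, W^SO = 52 + 4.15·52 = 267.8.
Deadweight loss = 41.5.

41.5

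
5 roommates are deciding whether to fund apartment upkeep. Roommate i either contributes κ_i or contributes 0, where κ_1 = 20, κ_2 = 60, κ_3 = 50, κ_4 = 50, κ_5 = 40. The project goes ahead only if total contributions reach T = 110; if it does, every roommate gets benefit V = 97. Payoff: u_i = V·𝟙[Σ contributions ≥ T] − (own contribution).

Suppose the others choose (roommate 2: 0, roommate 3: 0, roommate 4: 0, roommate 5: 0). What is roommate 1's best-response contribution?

Others' total = 0. Even contributing 20 gives 20 < 110: no benefit either way.
Best response: 0.

0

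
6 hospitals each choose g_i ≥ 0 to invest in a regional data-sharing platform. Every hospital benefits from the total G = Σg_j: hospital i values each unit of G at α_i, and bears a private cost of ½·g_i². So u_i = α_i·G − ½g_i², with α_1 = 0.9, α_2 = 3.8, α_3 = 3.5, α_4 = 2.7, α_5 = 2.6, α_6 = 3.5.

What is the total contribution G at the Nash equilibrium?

Hospital i's FOC: ∂u_i/∂g_i = α_i − g_i = 0, so g_i* = α_i.
NE contributions = (0.9, 3.8, 3.5, 2.7, 2.6, 3.5); G = 17.

17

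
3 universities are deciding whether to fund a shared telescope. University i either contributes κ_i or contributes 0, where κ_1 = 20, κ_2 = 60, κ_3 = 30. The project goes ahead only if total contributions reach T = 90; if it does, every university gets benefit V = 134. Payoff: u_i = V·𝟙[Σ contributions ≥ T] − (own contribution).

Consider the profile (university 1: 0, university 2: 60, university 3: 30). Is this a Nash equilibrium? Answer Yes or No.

Yes

Total = 90 ≥ 90: provided.
University 1 (pledges 0, payoff 134): pledging 20 → total 110, payoff 114. No gain.
University 2 (pledges 60, payoff 74): dropping to 0 → total 30, payoff 0. No gain.
University 3 (pledges 30, payoff 104): dropping to 0 → total 60, payoff 0. No gain.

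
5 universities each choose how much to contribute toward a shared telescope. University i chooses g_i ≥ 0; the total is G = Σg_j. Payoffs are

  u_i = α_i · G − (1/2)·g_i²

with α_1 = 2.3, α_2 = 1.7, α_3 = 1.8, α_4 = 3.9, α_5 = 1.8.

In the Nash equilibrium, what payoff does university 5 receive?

University i's FOC: ∂u_i/∂g_i = α_i − g_i = 0, so g_i* = α_i.
NE contributions = (2.3, 1.7, 1.8, 3.9, 1.8); G = 11.5.
u_5 = α_5·G − ½·(g_5)² = 1.8·11.5 − ½·1.8² = 19.08.

19.08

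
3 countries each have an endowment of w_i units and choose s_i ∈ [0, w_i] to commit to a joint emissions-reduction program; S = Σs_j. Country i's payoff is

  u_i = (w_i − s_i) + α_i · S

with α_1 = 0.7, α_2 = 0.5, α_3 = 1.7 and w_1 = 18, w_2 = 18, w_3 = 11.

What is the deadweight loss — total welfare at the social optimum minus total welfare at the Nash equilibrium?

68.4

∂u_i/∂s_i = α_i − 1, so country i contributes w_i if α_i > 1, else 0.
α_i > 1 for i ∈ {3}; NE contributions (0, 0, 11), S = 11.
W^NE = Σw_i − S^NE + (Σα_i)·S^NE = 47 + 1.9·11 = 67.9.
Planner: ∂(Σu_j)/∂s_i = Σα_j − 1 = 1.9 > 0, so everyone contributes w_i; S^SO = 47, W^SO = 47 + 1.9·47 = 136.3.
Deadweight loss = 68.4.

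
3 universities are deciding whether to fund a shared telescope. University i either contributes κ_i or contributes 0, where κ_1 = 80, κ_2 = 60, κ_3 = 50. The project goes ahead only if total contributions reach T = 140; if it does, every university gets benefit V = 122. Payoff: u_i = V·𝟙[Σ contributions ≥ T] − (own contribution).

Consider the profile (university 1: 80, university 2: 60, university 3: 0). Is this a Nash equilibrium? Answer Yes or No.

Total = 140 ≥ 140: provided.
University 1 (pledges 80, payoff 42): dropping to 0 → total 60, payoff 0. No gain.
University 2 (pledges 60, payoff 62): dropping to 0 → total 80, payoff 0. No gain.
University 3 (pledges 0, payoff 122): pledging 50 → total 190, payoff 72. No gain.

Yes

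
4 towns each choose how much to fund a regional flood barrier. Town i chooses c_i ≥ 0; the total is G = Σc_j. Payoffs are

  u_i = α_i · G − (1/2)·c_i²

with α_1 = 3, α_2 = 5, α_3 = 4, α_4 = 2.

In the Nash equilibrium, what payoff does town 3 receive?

48

Town i's FOC: ∂u_i/∂c_i = α_i − c_i = 0, so c_i* = α_i.
NE contributions = (3, 5, 4, 2); G = 14.
u_3 = α_3·G − ½·(c_3)² = 4·14 − ½·4² = 48.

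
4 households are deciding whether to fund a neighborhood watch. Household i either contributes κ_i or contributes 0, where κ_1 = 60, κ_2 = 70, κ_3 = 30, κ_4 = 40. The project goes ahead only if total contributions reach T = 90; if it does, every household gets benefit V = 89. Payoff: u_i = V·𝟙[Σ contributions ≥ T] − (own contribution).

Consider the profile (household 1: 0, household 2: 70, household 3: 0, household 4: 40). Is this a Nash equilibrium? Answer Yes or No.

Yes

Total = 110 ≥ 90: provided.
Household 1 (pledges 0, payoff 89): pledging 60 → total 170, payoff 29. No gain.
Household 2 (pledges 70, payoff 19): dropping to 0 → total 40, payoff 0. No gain.
Household 3 (pledges 0, payoff 89): pledging 30 → total 140, payoff 59. No gain.
Household 4 (pledges 40, payoff 49): dropping to 0 → total 70, payoff 0. No gain.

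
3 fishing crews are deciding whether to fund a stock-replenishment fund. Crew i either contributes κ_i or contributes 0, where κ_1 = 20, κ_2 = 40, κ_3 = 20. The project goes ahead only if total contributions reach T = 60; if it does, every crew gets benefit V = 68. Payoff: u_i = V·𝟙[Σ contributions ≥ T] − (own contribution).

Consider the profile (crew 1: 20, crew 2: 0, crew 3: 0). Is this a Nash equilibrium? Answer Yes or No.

Total = 20 < 60: not provided.
Crew 1 (pledges 20, payoff -20): dropping to 0 → total 0, payoff 0. Profitable deviation.

No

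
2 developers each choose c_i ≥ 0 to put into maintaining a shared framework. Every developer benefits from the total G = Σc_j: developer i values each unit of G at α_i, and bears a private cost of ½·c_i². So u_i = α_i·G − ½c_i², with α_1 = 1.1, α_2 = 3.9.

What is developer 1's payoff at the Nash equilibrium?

Developer i's FOC: ∂u_i/∂c_i = α_i − c_i = 0, so c_i* = α_i.
NE contributions = (1.1, 3.9); G = 5.
u_1 = α_1·G − ½·(c_1)² = 1.1·5 − ½·1.1² = 4.895.

4.895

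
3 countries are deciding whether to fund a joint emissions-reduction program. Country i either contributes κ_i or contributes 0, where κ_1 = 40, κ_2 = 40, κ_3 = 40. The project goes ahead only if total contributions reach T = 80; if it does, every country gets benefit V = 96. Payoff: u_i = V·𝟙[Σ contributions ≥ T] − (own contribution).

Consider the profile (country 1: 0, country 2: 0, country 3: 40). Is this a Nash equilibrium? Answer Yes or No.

Total = 40 < 80: not provided.
Country 1 (pledges 0, payoff 0): pledging 40 → total 80, payoff 56. Profitable deviation.

No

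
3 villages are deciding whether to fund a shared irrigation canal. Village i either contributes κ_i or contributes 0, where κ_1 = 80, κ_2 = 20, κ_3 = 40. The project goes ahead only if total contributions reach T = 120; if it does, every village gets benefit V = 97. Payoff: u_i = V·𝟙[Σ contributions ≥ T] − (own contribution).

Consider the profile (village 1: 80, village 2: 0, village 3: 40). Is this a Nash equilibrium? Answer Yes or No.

Total = 120 ≥ 120: provided.
Village 1 (pledges 80, payoff 17): dropping to 0 → total 40, payoff 0. No gain.
Village 2 (pledges 0, payoff 97): pledging 20 → total 140, payoff 77. No gain.
Village 3 (pledges 40, payoff 57): dropping to 0 → total 80, payoff 0. No gain.

Yes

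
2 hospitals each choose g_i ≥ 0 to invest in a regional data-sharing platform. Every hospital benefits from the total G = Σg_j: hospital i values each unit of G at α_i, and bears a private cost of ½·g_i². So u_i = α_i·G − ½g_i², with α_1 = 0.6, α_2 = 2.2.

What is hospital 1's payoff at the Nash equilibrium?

1.5

Hospital i's FOC: ∂u_i/∂g_i = α_i − g_i = 0, so g_i* = α_i.
NE contributions = (0.6, 2.2); G = 2.8.
u_1 = α_1·G − ½·(g_1)² = 0.6·2.8 − ½·0.6² = 1.5.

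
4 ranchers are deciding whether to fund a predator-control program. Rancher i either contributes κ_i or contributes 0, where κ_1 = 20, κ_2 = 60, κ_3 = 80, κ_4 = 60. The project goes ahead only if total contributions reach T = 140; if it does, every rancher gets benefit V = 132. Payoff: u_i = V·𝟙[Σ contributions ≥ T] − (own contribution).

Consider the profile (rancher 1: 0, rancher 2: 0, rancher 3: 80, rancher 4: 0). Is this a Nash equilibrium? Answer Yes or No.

No

Total = 80 < 140: not provided.
Rancher 1 (pledges 0, payoff 0): pledging 20 → total 100, payoff -20. No gain.
Rancher 2 (pledges 0, payoff 0): pledging 60 → total 140, payoff 72. Profitable deviation.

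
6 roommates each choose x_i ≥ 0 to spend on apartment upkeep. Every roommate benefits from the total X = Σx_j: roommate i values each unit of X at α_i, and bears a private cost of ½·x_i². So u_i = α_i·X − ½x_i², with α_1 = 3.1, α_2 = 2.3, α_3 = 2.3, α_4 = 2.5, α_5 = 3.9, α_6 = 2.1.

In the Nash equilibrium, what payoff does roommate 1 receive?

45.415

Roommate i's FOC: ∂u_i/∂x_i = α_i − x_i = 0, so x_i* = α_i.
NE contributions = (3.1, 2.3, 2.3, 2.5, 3.9, 2.1); X = 16.2.
u_1 = α_1·X − ½·(x_1)² = 3.1·16.2 − ½·3.1² = 45.415.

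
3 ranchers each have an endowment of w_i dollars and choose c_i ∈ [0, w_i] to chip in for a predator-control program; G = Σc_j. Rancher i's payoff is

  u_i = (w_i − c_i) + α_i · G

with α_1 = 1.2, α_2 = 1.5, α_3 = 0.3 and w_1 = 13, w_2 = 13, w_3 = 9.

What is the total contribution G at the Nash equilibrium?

26

∂u_i/∂c_i = α_i − 1, so rancher i contributes w_i if α_i > 1, else 0.
α_i > 1 for i ∈ {1, 2}; NE contributions (13, 13, 0), G = 26.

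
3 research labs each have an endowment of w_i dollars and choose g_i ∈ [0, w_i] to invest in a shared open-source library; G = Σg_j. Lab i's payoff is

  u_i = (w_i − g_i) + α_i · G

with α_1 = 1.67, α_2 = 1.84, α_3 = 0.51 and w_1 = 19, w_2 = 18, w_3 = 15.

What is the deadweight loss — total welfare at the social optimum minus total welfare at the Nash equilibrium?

∂u_i/∂g_i = α_i − 1, so lab i contributes w_i if α_i > 1, else 0.
α_i > 1 for i ∈ {1, 2}; NE contributions (19, 18, 0), G = 37.
W^NE = Σw_i − G^NE + (Σα_i)·G^NE = 52 + 3.02·37 = 163.74.
Planner: ∂(Σu_j)/∂g_i = Σα_j − 1 = 3.02 > 0, so everyone contributes w_i; G^SO = 52, W^SO = 52 + 3.02·52 = 209.04.
Deadweight loss = 45.3.

45.3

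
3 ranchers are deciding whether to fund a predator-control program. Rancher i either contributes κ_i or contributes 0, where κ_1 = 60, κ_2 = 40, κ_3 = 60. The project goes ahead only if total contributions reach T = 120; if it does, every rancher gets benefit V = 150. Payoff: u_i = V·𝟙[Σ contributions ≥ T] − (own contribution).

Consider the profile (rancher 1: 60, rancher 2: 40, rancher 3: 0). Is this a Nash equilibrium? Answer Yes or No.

No

Total = 100 < 120: not provided.
Rancher 1 (pledges 60, payoff -60): dropping to 0 → total 40, payoff 0. Profitable deviation.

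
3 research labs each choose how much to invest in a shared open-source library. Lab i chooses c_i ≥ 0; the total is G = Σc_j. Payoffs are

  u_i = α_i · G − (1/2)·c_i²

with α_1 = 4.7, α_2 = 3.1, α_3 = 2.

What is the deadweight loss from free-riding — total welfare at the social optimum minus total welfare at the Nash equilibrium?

65.87

Lab i's FOC: ∂u_i/∂c_i = α_i − c_i = 0, so c_i* = α_i.
NE contributions = (4.7, 3.1, 2); G = 9.8.
W^NE = (Σα)·G − ½Σα_i² = 9.8² − ½·35.7 = 78.19.
Planner sets c_i = Σα_j = 9.8 for every i, so G^SO = 3·9.8 = 29.4.
W^SO = (Σα)·G^SO − ½·3·(Σα)² = (3/2)·9.8² = 144.06.
Deadweight loss = W^SO − W^NE = 65.87.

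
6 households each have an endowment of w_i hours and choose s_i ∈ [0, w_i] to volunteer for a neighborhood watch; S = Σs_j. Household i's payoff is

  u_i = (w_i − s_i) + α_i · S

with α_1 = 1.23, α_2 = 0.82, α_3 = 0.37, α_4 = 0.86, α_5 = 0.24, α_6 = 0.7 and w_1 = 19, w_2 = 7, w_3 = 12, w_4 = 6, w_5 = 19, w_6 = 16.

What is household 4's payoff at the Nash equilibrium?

∂u_i/∂s_i = α_i − 1, so household i contributes w_i if α_i > 1, else 0.
α_i > 1 for i ∈ {1}; NE contributions (19, 0, 0, 0, 0, 0), S = 19.
u_4 = (6 − 0) + 0.86·19 = 22.34.

22.34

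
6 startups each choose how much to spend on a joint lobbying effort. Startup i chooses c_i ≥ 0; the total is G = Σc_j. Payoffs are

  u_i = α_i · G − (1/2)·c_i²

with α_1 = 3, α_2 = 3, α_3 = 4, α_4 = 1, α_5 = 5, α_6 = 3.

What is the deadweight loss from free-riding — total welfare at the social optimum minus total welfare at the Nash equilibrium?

Startup i's FOC: ∂u_i/∂c_i = α_i − c_i = 0, so c_i* = α_i.
NE contributions = (3, 3, 4, 1, 5, 3); G = 19.
W^NE = (Σα)·G − ½Σα_i² = 19² − ½·69 = 326.5.
Planner sets c_i = Σα_j = 19 for every i, so G^SO = 6·19 = 114.
W^SO = (Σα)·G^SO − ½·6·(Σα)² = (6/2)·19² = 1083.
Deadweight loss = W^SO − W^NE = 756.5.

756.5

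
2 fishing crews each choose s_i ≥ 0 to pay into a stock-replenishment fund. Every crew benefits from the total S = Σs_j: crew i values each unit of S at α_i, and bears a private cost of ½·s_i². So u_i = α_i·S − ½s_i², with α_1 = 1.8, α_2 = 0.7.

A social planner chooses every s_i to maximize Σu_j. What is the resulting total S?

5

Planner FOC: ∂(Σu_j)/∂s_i = (Σα_j) − s_i = 0, so s_i^SO = Σα_j = 2.5 for every i; S^SO = 5.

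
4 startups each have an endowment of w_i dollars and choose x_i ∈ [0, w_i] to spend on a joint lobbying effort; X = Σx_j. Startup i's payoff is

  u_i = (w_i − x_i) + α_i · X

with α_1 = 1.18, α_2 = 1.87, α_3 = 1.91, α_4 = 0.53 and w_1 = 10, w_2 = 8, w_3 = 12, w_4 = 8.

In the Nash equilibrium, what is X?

∂u_i/∂x_i = α_i − 1, so startup i contributes w_i if α_i > 1, else 0.
α_i > 1 for i ∈ {1, 2, 3}; NE contributions (10, 8, 12, 0), X = 30.

30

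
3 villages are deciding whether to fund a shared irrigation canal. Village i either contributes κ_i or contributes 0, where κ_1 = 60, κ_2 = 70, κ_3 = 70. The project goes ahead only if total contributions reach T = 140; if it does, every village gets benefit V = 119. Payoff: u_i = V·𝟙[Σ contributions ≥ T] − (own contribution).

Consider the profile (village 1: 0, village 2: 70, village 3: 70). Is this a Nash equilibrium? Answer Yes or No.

Total = 140 ≥ 140: provided.
Village 1 (pledges 0, payoff 119): pledging 60 → total 200, payoff 59. No gain.
Village 2 (pledges 70, payoff 49): dropping to 0 → total 70, payoff 0. No gain.
Village 3 (pledges 70, payoff 49): dropping to 0 → total 70, payoff 0. No gain.

Yes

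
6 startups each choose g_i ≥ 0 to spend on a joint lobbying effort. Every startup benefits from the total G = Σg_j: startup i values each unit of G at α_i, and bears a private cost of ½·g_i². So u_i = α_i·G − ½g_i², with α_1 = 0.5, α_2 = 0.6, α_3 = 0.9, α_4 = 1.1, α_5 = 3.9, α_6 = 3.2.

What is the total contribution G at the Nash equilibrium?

Startup i's FOC: ∂u_i/∂g_i = α_i − g_i = 0, so g_i* = α_i.
NE contributions = (0.5, 0.6, 0.9, 1.1, 3.9, 3.2); G = 10.2.

10.2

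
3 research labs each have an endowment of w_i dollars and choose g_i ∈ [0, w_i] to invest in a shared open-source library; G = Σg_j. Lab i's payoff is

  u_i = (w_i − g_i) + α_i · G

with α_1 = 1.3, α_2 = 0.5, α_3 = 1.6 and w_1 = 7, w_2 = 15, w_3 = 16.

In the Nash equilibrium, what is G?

23

∂u_i/∂g_i = α_i − 1, so lab i contributes w_i if α_i > 1, else 0.
α_i > 1 for i ∈ {1, 3}; NE contributions (7, 0, 16), G = 23.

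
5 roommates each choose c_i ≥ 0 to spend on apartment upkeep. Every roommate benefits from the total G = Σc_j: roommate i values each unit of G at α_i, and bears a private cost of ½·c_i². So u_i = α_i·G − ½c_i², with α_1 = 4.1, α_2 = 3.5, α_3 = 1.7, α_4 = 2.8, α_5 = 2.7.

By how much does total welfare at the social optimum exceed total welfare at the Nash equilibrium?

Roommate i's FOC: ∂u_i/∂c_i = α_i − c_i = 0, so c_i* = α_i.
NE contributions = (4.1, 3.5, 1.7, 2.8, 2.7); G = 14.8.
W^NE = (Σα)·G − ½Σα_i² = 14.8² − ½·47.08 = 195.5.
Planner sets c_i = Σα_j = 14.8 for every i, so G^SO = 5·14.8 = 74.
W^SO = (Σα)·G^SO − ½·5·(Σα)² = (5/2)·14.8² = 547.6.
Deadweight loss = W^SO − W^NE = 352.1.

352.1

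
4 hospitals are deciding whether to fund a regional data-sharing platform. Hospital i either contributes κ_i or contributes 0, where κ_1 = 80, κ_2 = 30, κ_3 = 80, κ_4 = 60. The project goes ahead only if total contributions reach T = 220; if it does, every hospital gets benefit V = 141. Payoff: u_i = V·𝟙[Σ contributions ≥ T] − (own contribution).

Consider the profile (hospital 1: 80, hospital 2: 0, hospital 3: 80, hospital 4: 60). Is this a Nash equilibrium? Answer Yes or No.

Total = 220 ≥ 220: provided.
Hospital 1 (pledges 80, payoff 61): dropping to 0 → total 140, payoff 0. No gain.
Hospital 2 (pledges 0, payoff 141): pledging 30 → total 250, payoff 111. No gain.
Hospital 3 (pledges 80, payoff 61): dropping to 0 → total 140, payoff 0. No gain.
Hospital 4 (pledges 60, payoff 81): dropping to 0 → total 160, payoff 0. No gain.

Yes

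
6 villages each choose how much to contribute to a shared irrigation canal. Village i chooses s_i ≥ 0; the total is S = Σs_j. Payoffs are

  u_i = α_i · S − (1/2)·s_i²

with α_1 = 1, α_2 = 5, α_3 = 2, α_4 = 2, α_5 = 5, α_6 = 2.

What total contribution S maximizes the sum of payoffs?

Planner FOC: ∂(Σu_j)/∂s_i = (Σα_j) − s_i = 0, so s_i^SO = Σα_j = 17 for every i; S^SO = 102.

102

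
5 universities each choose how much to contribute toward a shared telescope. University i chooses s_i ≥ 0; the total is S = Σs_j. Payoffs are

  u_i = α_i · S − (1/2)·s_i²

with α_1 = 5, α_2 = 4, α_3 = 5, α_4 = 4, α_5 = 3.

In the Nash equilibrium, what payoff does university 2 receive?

76

University i's FOC: ∂u_i/∂s_i = α_i − s_i = 0, so s_i* = α_i.
NE contributions = (5, 4, 5, 4, 3); S = 21.
u_2 = α_2·S − ½·(s_2)² = 4·21 − ½·4² = 76.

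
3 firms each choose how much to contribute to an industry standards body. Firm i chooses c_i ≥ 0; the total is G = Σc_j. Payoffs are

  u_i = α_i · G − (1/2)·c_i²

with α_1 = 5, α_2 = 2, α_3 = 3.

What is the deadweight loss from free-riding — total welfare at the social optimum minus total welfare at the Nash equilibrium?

Firm i's FOC: ∂u_i/∂c_i = α_i − c_i = 0, so c_i* = α_i.
NE contributions = (5, 2, 3); G = 10.
W^NE = (Σα)·G − ½Σα_i² = 10² − ½·38 = 81.
Planner sets c_i = Σα_j = 10 for every i, so G^SO = 3·10 = 30.
W^SO = (Σα)·G^SO − ½·3·(Σα)² = (3/2)·10² = 150.
Deadweight loss = W^SO − W^NE = 69.

69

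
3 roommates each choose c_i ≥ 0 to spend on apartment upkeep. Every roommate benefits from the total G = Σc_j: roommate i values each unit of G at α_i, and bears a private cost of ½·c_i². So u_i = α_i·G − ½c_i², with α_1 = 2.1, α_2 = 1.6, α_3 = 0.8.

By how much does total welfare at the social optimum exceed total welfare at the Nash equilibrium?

Roommate i's FOC: ∂u_i/∂c_i = α_i − c_i = 0, so c_i* = α_i.
NE contributions = (2.1, 1.6, 0.8); G = 4.5.
W^NE = (Σα)·G − ½Σα_i² = 4.5² − ½·7.61 = 16.445.
Planner sets c_i = Σα_j = 4.5 for every i, so G^SO = 3·4.5 = 13.5.
W^SO = (Σα)·G^SO − ½·3·(Σα)² = (3/2)·4.5² = 30.375.
Deadweight loss = W^SO − W^NE = 13.93.

13.93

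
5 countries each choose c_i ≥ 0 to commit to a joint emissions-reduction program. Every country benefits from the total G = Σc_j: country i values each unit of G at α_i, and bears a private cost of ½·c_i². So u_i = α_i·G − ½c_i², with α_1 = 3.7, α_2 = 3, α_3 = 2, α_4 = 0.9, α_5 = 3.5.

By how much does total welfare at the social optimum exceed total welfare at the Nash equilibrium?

277.29

Country i's FOC: ∂u_i/∂c_i = α_i − c_i = 0, so c_i* = α_i.
NE contributions = (3.7, 3, 2, 0.9, 3.5); G = 13.1.
W^NE = (Σα)·G − ½Σα_i² = 13.1² − ½·39.75 = 151.735.
Planner sets c_i = Σα_j = 13.1 for every i, so G^SO = 5·13.1 = 65.5.
W^SO = (Σα)·G^SO − ½·5·(Σα)² = (5/2)·13.1² = 429.025.
Deadweight loss = W^SO − W^NE = 277.29.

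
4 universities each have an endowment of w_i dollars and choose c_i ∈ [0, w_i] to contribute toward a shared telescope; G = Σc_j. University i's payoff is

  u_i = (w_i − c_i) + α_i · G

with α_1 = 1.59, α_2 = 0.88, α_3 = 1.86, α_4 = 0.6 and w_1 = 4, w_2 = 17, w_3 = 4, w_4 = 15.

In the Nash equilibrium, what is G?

8

∂u_i/∂c_i = α_i − 1, so university i contributes w_i if α_i > 1, else 0.
α_i > 1 for i ∈ {1, 3}; NE contributions (4, 0, 4, 0), G = 8.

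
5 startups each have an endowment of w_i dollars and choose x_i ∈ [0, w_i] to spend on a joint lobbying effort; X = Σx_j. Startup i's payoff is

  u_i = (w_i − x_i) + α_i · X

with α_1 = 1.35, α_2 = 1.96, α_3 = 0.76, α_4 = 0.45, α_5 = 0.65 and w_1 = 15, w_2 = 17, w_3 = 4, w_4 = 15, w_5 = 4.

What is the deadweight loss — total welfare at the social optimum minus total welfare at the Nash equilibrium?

95.91

∂u_i/∂x_i = α_i − 1, so startup i contributes w_i if α_i > 1, else 0.
α_i > 1 for i ∈ {1, 2}; NE contributions (15, 17, 0, 0, 0), X = 32.
W^NE = Σw_i − X^NE + (Σα_i)·X^NE = 55 + 4.17·32 = 188.44.
Planner: ∂(Σu_j)/∂x_i = Σα_j − 1 = 4.17 > 0, so everyone contributes w_i; X^SO = 55, W^SO = 55 + 4.17·55 = 284.35.
Deadweight loss = 95.91.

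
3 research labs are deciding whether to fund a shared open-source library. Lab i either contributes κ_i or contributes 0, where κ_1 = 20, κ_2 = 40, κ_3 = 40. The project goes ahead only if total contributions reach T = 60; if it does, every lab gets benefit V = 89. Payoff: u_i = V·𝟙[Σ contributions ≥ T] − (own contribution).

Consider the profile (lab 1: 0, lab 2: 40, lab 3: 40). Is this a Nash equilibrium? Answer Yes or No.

Yes

Total = 80 ≥ 60: provided.
Lab 1 (pledges 0, payoff 89): pledging 20 → total 100, payoff 69. No gain.
Lab 2 (pledges 40, payoff 49): dropping to 0 → total 40, payoff 0. No gain.
Lab 3 (pledges 40, payoff 49): dropping to 0 → total 40, payoff 0. No gain.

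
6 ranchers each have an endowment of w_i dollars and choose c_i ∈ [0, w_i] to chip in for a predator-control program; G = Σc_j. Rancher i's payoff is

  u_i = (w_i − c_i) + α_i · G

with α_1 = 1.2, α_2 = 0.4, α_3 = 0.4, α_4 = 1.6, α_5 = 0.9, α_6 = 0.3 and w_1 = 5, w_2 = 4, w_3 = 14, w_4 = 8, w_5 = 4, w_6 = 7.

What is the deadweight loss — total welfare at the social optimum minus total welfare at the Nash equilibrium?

∂u_i/∂c_i = α_i − 1, so rancher i contributes w_i if α_i > 1, else 0.
α_i > 1 for i ∈ {1, 4}; NE contributions (5, 0, 0, 8, 0, 0), G = 13.
W^NE = Σw_i − G^NE + (Σα_i)·G^NE = 42 + 3.8·13 = 91.4.
Planner: ∂(Σu_j)/∂c_i = Σα_j − 1 = 3.8 > 0, so everyone contributes w_i; G^SO = 42, W^SO = 42 + 3.8·42 = 201.6.
Deadweight loss = 110.2.

110.2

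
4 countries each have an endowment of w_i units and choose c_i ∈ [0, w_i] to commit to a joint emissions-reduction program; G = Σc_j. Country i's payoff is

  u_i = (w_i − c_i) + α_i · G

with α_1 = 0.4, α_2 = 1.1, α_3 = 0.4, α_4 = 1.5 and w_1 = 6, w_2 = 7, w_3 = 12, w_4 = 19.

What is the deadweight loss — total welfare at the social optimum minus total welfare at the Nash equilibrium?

∂u_i/∂c_i = α_i − 1, so country i contributes w_i if α_i > 1, else 0.
α_i > 1 for i ∈ {2, 4}; NE contributions (0, 7, 0, 19), G = 26.
W^NE = Σw_i − G^NE + (Σα_i)·G^NE = 44 + 2.4·26 = 106.4.
Planner: ∂(Σu_j)/∂c_i = Σα_j − 1 = 2.4 > 0, so everyone contributes w_i; G^SO = 44, W^SO = 44 + 2.4·44 = 149.6.
Deadweight loss = 43.2.

43.2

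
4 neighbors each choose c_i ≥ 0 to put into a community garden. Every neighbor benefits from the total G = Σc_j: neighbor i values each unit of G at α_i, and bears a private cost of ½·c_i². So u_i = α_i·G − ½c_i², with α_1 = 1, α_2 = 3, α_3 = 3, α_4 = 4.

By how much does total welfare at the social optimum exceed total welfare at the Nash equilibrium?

Neighbor i's FOC: ∂u_i/∂c_i = α_i − c_i = 0, so c_i* = α_i.
NE contributions = (1, 3, 3, 4); G = 11.
W^NE = (Σα)·G − ½Σα_i² = 11² − ½·35 = 103.5.
Planner sets c_i = Σα_j = 11 for every i, so G^SO = 4·11 = 44.
W^SO = (Σα)·G^SO − ½·4·(Σα)² = (4/2)·11² = 242.
Deadweight loss = W^SO − W^NE = 138.5.

138.5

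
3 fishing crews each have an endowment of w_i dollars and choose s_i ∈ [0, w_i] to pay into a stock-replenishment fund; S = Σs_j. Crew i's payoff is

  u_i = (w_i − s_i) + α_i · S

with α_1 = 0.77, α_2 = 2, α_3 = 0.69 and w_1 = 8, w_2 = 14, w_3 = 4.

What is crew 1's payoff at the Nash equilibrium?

18.78

∂u_i/∂s_i = α_i − 1, so crew i contributes w_i if α_i > 1, else 0.
α_i > 1 for i ∈ {2}; NE contributions (0, 14, 0), S = 14.
u_1 = (8 − 0) + 0.77·14 = 18.78.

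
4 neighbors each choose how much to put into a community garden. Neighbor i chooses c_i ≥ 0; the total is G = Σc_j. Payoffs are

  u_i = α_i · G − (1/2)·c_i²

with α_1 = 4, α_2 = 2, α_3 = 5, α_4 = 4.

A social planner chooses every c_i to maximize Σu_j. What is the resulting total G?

60

Planner FOC: ∂(Σu_j)/∂c_i = (Σα_j) − c_i = 0, so c_i^SO = Σα_j = 15 for every i; G^SO = 60.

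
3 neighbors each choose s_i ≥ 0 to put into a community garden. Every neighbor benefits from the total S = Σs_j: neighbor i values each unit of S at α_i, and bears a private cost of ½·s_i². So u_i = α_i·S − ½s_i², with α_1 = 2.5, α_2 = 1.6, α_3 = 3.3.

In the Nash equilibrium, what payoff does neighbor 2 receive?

10.56

Neighbor i's FOC: ∂u_i/∂s_i = α_i − s_i = 0, so s_i* = α_i.
NE contributions = (2.5, 1.6, 3.3); S = 7.4.
u_2 = α_2·S − ½·(s_2)² = 1.6·7.4 − ½·1.6² = 10.56.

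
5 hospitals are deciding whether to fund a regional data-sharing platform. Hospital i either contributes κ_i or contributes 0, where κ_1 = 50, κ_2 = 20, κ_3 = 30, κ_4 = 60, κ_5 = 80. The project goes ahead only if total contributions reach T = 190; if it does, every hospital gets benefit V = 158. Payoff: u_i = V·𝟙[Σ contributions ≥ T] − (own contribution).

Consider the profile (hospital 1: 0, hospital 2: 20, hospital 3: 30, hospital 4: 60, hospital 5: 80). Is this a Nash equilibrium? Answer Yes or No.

Yes

Total = 190 ≥ 190: provided.
Hospital 1 (pledges 0, payoff 158): pledging 50 → total 240, payoff 108. No gain.
Hospital 2 (pledges 20, payoff 138): dropping to 0 → total 170, payoff 0. No gain.
Hospital 3 (pledges 30, payoff 128): dropping to 0 → total 160, payoff 0. No gain.
Hospital 4 (pledges 60, payoff 98): dropping to 0 → total 130, payoff 0. No gain.
Hospital 5 (pledges 80, payoff 78): dropping to 0 → total 110, payoff 0. No gain.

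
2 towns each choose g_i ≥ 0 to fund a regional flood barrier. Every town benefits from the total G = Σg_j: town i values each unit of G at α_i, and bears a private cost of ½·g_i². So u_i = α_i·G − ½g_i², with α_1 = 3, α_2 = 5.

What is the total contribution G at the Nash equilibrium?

Town i's FOC: ∂u_i/∂g_i = α_i − g_i = 0, so g_i* = α_i.
NE contributions = (3, 5); G = 8.

8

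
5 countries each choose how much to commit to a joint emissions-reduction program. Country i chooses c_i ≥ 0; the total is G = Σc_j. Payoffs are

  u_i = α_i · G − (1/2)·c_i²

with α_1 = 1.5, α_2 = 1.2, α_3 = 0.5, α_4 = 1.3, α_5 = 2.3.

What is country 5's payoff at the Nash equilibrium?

12.995

Country i's FOC: ∂u_i/∂c_i = α_i − c_i = 0, so c_i* = α_i.
NE contributions = (1.5, 1.2, 0.5, 1.3, 2.3); G = 6.8.
u_5 = α_5·G − ½·(c_5)² = 2.3·6.8 − ½·2.3² = 12.995.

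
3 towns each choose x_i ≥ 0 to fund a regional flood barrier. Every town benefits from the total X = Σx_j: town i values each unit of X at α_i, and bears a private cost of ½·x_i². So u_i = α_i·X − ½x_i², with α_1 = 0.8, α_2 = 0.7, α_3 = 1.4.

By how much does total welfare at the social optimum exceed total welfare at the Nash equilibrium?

Town i's FOC: ∂u_i/∂x_i = α_i − x_i = 0, so x_i* = α_i.
NE contributions = (0.8, 0.7, 1.4); X = 2.9.
W^NE = (Σα)·X − ½Σα_i² = 2.9² − ½·3.09 = 6.865.
Planner sets x_i = Σα_j = 2.9 for every i, so X^SO = 3·2.9 = 8.7.
W^SO = (Σα)·X^SO − ½·3·(Σα)² = (3/2)·2.9² = 12.615.
Deadweight loss = W^SO − W^NE = 5.75.

5.75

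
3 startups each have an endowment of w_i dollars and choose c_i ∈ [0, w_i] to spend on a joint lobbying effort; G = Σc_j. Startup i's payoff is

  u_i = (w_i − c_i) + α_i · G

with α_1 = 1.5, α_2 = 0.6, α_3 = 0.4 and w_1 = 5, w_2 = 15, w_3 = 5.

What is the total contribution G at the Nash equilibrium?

5

∂u_i/∂c_i = α_i − 1, so startup i contributes w_i if α_i > 1, else 0.
α_i > 1 for i ∈ {1}; NE contributions (5, 0, 0), G = 5.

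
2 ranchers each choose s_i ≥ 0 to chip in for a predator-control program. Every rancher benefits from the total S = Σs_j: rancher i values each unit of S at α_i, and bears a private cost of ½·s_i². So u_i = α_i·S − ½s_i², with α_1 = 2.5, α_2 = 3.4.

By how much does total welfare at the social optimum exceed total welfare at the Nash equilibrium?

Rancher i's FOC: ∂u_i/∂s_i = α_i − s_i = 0, so s_i* = α_i.
NE contributions = (2.5, 3.4); S = 5.9.
W^NE = (Σα)·S − ½Σα_i² = 5.9² − ½·17.81 = 25.905.
Planner sets s_i = Σα_j = 5.9 for every i, so S^SO = 2·5.9 = 11.8.
W^SO = (Σα)·S^SO − ½·2·(Σα)² = (2/2)·5.9² = 34.81.
Deadweight loss = W^SO − W^NE = 8.905.

8.905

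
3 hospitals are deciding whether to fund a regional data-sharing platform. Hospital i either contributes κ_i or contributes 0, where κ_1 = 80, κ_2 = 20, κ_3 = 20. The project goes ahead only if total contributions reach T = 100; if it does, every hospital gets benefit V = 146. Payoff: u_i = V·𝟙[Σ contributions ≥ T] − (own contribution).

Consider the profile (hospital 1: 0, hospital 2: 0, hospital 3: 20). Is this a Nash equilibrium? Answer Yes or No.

Total = 20 < 100: not provided.
Hospital 1 (pledges 0, payoff 0): pledging 80 → total 100, payoff 66. Profitable deviation.

No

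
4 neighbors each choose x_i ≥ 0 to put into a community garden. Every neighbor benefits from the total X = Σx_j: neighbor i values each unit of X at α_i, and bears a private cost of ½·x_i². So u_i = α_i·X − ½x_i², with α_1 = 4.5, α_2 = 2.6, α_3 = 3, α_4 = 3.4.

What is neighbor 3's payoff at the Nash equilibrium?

36

Neighbor i's FOC: ∂u_i/∂x_i = α_i − x_i = 0, so x_i* = α_i.
NE contributions = (4.5, 2.6, 3, 3.4); X = 13.5.
u_3 = α_3·X − ½·(x_3)² = 3·13.5 − ½·3² = 36.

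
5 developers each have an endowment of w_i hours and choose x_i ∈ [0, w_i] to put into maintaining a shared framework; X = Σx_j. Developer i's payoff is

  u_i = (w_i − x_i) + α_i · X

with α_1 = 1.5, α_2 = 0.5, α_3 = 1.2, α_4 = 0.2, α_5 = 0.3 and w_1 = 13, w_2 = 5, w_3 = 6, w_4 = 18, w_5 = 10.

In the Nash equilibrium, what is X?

19

∂u_i/∂x_i = α_i − 1, so developer i contributes w_i if α_i > 1, else 0.
α_i > 1 for i ∈ {1, 3}; NE contributions (13, 0, 6, 0, 0), X = 19.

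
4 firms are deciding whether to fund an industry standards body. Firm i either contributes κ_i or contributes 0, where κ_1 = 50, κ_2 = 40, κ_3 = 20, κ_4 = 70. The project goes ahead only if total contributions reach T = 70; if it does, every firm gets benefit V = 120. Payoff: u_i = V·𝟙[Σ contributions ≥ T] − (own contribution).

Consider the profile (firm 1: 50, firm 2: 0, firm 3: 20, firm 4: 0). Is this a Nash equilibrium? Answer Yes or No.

Yes

Total = 70 ≥ 70: provided.
Firm 1 (pledges 50, payoff 70): dropping to 0 → total 20, payoff 0. No gain.
Firm 2 (pledges 0, payoff 120): pledging 40 → total 110, payoff 80. No gain.
Firm 3 (pledges 20, payoff 100): dropping to 0 → total 50, payoff 0. No gain.
Firm 4 (pledges 0, payoff 120): pledging 70 → total 140, payoff 50. No gain.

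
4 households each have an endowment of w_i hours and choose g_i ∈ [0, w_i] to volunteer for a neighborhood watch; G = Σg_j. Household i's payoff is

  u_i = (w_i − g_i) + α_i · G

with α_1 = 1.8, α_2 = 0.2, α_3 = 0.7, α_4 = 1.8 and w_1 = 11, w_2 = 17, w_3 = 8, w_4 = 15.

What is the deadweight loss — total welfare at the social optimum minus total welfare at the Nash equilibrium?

∂u_i/∂g_i = α_i − 1, so household i contributes w_i if α_i > 1, else 0.
α_i > 1 for i ∈ {1, 4}; NE contributions (11, 0, 0, 15), G = 26.
W^NE = Σw_i − G^NE + (Σα_i)·G^NE = 51 + 3.5·26 = 142.
Planner: ∂(Σu_j)/∂g_i = Σα_j − 1 = 3.5 > 0, so everyone contributes w_i; G^SO = 51, W^SO = 51 + 3.5·51 = 229.5.
Deadweight loss = 87.5.

87.5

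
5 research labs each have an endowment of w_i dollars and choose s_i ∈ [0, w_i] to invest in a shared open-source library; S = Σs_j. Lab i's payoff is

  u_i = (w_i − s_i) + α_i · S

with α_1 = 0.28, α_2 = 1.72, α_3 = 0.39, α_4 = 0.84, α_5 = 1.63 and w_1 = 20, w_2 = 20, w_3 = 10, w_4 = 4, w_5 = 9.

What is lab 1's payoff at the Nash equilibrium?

∂u_i/∂s_i = α_i − 1, so lab i contributes w_i if α_i > 1, else 0.
α_i > 1 for i ∈ {2, 5}; NE contributions (0, 20, 0, 0, 9), S = 29.
u_1 = (20 − 0) + 0.28·29 = 28.12.

28.12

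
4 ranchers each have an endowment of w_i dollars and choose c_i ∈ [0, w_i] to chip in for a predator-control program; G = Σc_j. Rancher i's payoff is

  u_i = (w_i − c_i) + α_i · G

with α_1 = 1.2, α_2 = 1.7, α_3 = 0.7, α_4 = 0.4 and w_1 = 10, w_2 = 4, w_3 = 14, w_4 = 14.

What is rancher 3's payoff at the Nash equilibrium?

23.8

∂u_i/∂c_i = α_i − 1, so rancher i contributes w_i if α_i > 1, else 0.
α_i > 1 for i ∈ {1, 2}; NE contributions (10, 4, 0, 0), G = 14.
u_3 = (14 − 0) + 0.7·14 = 23.8.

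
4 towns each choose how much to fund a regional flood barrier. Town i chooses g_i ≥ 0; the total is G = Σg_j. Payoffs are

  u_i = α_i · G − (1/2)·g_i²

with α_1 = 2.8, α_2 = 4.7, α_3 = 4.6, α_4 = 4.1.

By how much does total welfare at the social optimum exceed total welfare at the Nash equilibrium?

296.39

Town i's FOC: ∂u_i/∂g_i = α_i − g_i = 0, so g_i* = α_i.
NE contributions = (2.8, 4.7, 4.6, 4.1); G = 16.2.
W^NE = (Σα)·G − ½Σα_i² = 16.2² − ½·67.9 = 228.49.
Planner sets g_i = Σα_j = 16.2 for every i, so G^SO = 4·16.2 = 64.8.
W^SO = (Σα)·G^SO − ½·4·(Σα)² = (4/2)·16.2² = 524.88.
Deadweight loss = W^SO − W^NE = 296.39.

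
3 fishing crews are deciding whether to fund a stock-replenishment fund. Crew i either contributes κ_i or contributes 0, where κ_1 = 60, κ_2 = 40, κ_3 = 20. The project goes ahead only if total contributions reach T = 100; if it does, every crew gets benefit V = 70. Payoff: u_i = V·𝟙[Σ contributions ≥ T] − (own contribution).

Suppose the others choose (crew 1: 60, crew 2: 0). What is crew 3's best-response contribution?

0

Others' total = 60. Even contributing 20 gives 80 < 100: no benefit either way.
Best response: 0.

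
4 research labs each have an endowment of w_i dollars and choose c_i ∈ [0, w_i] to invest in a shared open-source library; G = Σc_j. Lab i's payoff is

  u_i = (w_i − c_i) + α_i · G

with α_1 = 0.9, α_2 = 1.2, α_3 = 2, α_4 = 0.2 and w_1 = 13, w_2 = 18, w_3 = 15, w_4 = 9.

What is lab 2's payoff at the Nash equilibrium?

39.6

∂u_i/∂c_i = α_i − 1, so lab i contributes w_i if α_i > 1, else 0.
α_i > 1 for i ∈ {2, 3}; NE contributions (0, 18, 15, 0), G = 33.
u_2 = (18 − 18) + 1.2·33 = 39.6.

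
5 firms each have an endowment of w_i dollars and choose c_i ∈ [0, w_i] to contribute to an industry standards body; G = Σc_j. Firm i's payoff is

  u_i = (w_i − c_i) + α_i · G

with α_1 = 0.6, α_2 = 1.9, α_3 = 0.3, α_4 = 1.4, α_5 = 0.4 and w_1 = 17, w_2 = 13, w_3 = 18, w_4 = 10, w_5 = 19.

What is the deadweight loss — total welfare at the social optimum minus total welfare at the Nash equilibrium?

194.4

∂u_i/∂c_i = α_i − 1, so firm i contributes w_i if α_i > 1, else 0.
α_i > 1 for i ∈ {2, 4}; NE contributions (0, 13, 0, 10, 0), G = 23.
W^NE = Σw_i − G^NE + (Σα_i)·G^NE = 77 + 3.6·23 = 159.8.
Planner: ∂(Σu_j)/∂c_i = Σα_j − 1 = 3.6 > 0, so everyone contributes w_i; G^SO = 77, W^SO = 77 + 3.6·77 = 354.2.
Deadweight loss = 194.4.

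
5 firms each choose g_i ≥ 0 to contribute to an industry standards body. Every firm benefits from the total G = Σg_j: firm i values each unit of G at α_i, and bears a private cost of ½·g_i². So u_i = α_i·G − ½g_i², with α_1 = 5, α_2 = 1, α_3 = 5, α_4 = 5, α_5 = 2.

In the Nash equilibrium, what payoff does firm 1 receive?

77.5

Firm i's FOC: ∂u_i/∂g_i = α_i − g_i = 0, so g_i* = α_i.
NE contributions = (5, 1, 5, 5, 2); G = 18.
u_1 = α_1·G − ½·(g_1)² = 5·18 − ½·5² = 77.5.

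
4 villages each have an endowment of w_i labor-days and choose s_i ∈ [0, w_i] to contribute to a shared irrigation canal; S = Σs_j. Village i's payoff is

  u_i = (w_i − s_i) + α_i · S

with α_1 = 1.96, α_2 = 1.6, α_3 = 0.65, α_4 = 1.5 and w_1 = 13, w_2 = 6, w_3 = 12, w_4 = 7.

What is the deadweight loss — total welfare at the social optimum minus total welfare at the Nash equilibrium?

56.52

∂u_i/∂s_i = α_i − 1, so village i contributes w_i if α_i > 1, else 0.
α_i > 1 for i ∈ {1, 2, 4}; NE contributions (13, 6, 0, 7), S = 26.
W^NE = Σw_i − S^NE + (Σα_i)·S^NE = 38 + 4.71·26 = 160.46.
Planner: ∂(Σu_j)/∂s_i = Σα_j − 1 = 4.71 > 0, so everyone contributes w_i; S^SO = 38, W^SO = 38 + 4.71·38 = 216.98.
Deadweight loss = 56.52.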